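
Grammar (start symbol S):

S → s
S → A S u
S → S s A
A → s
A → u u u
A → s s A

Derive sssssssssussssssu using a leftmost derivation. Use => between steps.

S => ASu => ssASu => ssssASu => sssssSu => sssssSsAu => sssssASusAu => sssssssASusAu => ssssssssSusAu => sssssssssusAu => sssssssssusssAu => sssssssssusssssAu => sssssssssussssssu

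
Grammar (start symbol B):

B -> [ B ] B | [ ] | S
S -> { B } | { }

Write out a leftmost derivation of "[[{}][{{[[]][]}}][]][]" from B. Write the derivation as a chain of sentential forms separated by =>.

B => [B]B => [[B]B]B => [[S]B]B => [[{}]B]B => [[{}][B]B]B => [[{}][S]B]B => [[{}][{B}]B]B => [[{}][{S}]B]B => [[{}][{{B}}]B]B => [[{}][{{[B]B}}]B]B => [[{}][{{[[]]B}}]B]B => [[{}][{{[[]][]}}]B]B => [[{}][{{[[]][]}}][]]B => [[{}][{{[[]][]}}][]][]

B => [B]B   [B -> [ B ] B]
[B]B => [[B]B]B   [B -> [ B ] B]
[[B]B]B => [[S]B]B   [B -> S]
[[S]B]B => [[{}]B]B   [S -> { }]
[[{}]B]B => [[{}][B]B]B   [B -> [ B ] B]
[[{}][B]B]B => [[{}][S]B]B   [B -> S]
[[{}][S]B]B => [[{}][{B}]B]B   [S -> { B }]
[[{}][{B}]B]B => [[{}][{S}]B]B   [B -> S]
[[{}][{S}]B]B => [[{}][{{B}}]B]B   [S -> { B }]
[[{}][{{B}}]B]B => [[{}][{{[B]B}}]B]B   [B -> [ B ] B]
[[{}][{{[B]B}}]B]B => [[{}][{{[[]]B}}]B]B   [B -> [ ]]
[[{}][{{[[]]B}}]B]B => [[{}][{{[[]][]}}]B]B   [B -> [ ]]
[[{}][{{[[]][]}}]B]B => [[{}][{{[[]][]}}][]]B   [B -> [ ]]
[[{}][{{[[]][]}}][]]B => [[{}][{{[[]][]}}][]][]   [B -> [ ]]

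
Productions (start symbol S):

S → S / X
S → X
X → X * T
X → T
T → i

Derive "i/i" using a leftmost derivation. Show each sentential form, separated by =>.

S=>S/X=>X/X=>T/X=>i/X=>i/T=>i/i

S => S/X   [S → S / X]
S/X => X/X   [S → X]
X/X => T/X   [X → T]
T/X => i/X   [T → i]
i/X => i/T   [X → T]
i/T => i/i   [T → i]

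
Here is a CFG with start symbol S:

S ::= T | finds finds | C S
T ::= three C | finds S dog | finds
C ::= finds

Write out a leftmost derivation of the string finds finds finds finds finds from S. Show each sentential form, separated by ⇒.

S ⇒ C S   [S ::= C S]
C S ⇒ finds S   [C ::= finds]
finds S ⇒ finds C S   [S ::= C S]
finds C S ⇒ finds finds S   [C ::= finds]
finds finds S ⇒ finds finds C S   [S ::= C S]
finds finds C S ⇒ finds finds finds S   [C ::= finds]
finds finds finds S ⇒ finds finds finds finds finds   [S ::= finds finds]

S ⇒ C S ⇒ finds S ⇒ finds C S ⇒ finds finds S ⇒ finds finds C S ⇒ finds finds finds S ⇒ finds finds finds finds finds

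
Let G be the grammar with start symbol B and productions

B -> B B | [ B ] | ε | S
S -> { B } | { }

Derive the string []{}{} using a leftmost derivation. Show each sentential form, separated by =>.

B => BB => BBB => [B]BB => []BB => []SB => []{}B => []{}BB => []{}SB => []{}{}B => []{}{}

B => BB   [B -> B B]
BB => BBB   [B -> B B]
BBB => [B]BB   [B -> [ B ]]
[B]BB => []BB   [B -> ε]
[]BB => []SB   [B -> S]
[]SB => []{}B   [S -> { }]
[]{}B => []{}BB   [B -> B B]
[]{}BB => []{}SB   [B -> S]
[]{}SB => []{}{}B   [S -> { }]
[]{}{}B => []{}{}   [B -> ε]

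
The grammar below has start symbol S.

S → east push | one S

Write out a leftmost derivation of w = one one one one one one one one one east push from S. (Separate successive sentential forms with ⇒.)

S ⇒ one S ⇒ one one S ⇒ one one one S ⇒ one one one one S ⇒ one one one one one S ⇒ one one one one one one S ⇒ one one one one one one one S ⇒ one one one one one one one one S ⇒ one one one one one one one one one S ⇒ one one one one one one one one one east push

S ⇒ one S   [S → one S]
one S ⇒ one one S   [S → one S]
one one S ⇒ one one one S   [S → one S]
one one one S ⇒ one one one one S   [S → one S]
one one one one S ⇒ one one one one one S   [S → one S]
one one one one one S ⇒ one one one one one one S   [S → one S]
one one one one one one S ⇒ one one one one one one one S   [S → one S]
one one one one one one one S ⇒ one one one one one one one one S   [S → one S]
one one one one one one one one S ⇒ one one one one one one one one one S   [S → one S]
one one one one one one one one one S ⇒ one one one one one one one one one east push   [S → east push]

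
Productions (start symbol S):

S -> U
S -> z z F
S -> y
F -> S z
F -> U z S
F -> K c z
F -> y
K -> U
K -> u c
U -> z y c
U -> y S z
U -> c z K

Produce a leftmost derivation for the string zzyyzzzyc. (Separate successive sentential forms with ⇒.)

S⇒zzF⇒zzUzS⇒zzySzzS⇒zzyyzzS⇒zzyyzzU⇒zzyyzzzyc

S ⇒ zzF   [S -> z z F]
zzF ⇒ zzUzS   [F -> U z S]
zzUzS ⇒ zzySzzS   [U -> y S z]
zzySzzS ⇒ zzyyzzS   [S -> y]
zzyyzzS ⇒ zzyyzzU   [S -> U]
zzyyzzU ⇒ zzyyzzzyc   [U -> z y c]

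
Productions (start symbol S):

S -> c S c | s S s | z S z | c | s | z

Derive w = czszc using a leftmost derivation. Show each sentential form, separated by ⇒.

S ⇒ cSc ⇒ czSzc ⇒ czszc

S ⇒ cSc   [S -> c S c]
cSc ⇒ czSzc   [S -> z S z]
czSzc ⇒ czszc   [S -> s]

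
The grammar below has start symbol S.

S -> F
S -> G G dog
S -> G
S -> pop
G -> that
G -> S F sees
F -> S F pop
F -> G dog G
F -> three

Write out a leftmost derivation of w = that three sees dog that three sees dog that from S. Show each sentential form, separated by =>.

S => F => G dog G => S F sees dog G => F F sees dog G => G dog G F sees dog G => S F sees dog G F sees dog G => G F sees dog G F sees dog G => that F sees dog G F sees dog G => that three sees dog G F sees dog G => that three sees dog that F sees dog G => that three sees dog that three sees dog G => that three sees dog that three sees dog that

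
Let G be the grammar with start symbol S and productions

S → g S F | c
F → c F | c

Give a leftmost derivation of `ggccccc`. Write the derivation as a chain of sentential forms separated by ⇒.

S ⇒ gSF ⇒ ggSFF ⇒ ggcFF ⇒ ggccFF ⇒ ggcccF ⇒ ggccccF ⇒ ggccccc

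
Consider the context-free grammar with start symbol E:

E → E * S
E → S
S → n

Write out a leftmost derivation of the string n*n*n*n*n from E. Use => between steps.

E => E*S   [E → E * S]
E*S => E*S*S   [E → E * S]
E*S*S => E*S*S*S   [E → E * S]
E*S*S*S => E*S*S*S*S   [E → E * S]
E*S*S*S*S => S*S*S*S*S   [E → S]
S*S*S*S*S => n*S*S*S*S   [S → n]
n*S*S*S*S => n*n*S*S*S   [S → n]
n*n*S*S*S => n*n*n*S*S   [S → n]
n*n*n*S*S => n*n*n*n*S   [S → n]
n*n*n*n*S => n*n*n*n*n   [S → n]

E => E*S => E*S*S => E*S*S*S => E*S*S*S*S => S*S*S*S*S => n*S*S*S*S => n*n*S*S*S => n*n*n*S*S => n*n*n*n*S => n*n*n*n*n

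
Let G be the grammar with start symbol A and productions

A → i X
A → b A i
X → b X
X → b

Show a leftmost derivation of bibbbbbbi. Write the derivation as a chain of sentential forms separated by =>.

A => bAi => biXi => bibXi => bibbXi => bibbbXi => bibbbbXi => bibbbbbXi => bibbbbbbi

A => bAi   [A → b A i]
bAi => biXi   [A → i X]
biXi => bibXi   [X → b X]
bibXi => bibbXi   [X → b X]
bibbXi => bibbbXi   [X → b X]
bibbbXi => bibbbbXi   [X → b X]
bibbbbXi => bibbbbbXi   [X → b X]
bibbbbbXi => bibbbbbbi   [X → b]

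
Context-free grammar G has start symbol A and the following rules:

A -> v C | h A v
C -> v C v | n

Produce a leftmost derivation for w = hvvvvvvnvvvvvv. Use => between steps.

A => hAv => hvCv => hvvCvv => hvvvCvvv => hvvvvCvvvv => hvvvvvCvvvvv => hvvvvvvCvvvvvv => hvvvvvvnvvvvvv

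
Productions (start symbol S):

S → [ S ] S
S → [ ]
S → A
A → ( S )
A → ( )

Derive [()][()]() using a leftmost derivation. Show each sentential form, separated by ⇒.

S ⇒ [S]S   [S → [ S ] S]
[S]S ⇒ [A]S   [S → A]
[A]S ⇒ [()]S   [A → ( )]
[()]S ⇒ [()][S]S   [S → [ S ] S]
[()][S]S ⇒ [()][A]S   [S → A]
[()][A]S ⇒ [()][()]S   [A → ( )]
[()][()]S ⇒ [()][()]A   [S → A]
[()][()]A ⇒ [()][()]()   [A → ( )]

S⇒[S]S⇒[A]S⇒[()]S⇒[()][S]S⇒[()][A]S⇒[()][()]S⇒[()][()]A⇒[()][()]()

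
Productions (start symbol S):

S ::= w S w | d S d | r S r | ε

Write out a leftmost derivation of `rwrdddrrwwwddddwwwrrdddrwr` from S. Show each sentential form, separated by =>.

S => rSr => rwSwr => rwrSrwr => rwrdSdrwr => rwrddSddrwr => rwrdddSdddrwr => rwrdddrSrdddrwr => rwrdddrrSrrdddrwr => rwrdddrrwSwrrdddrwr => rwrdddrrwwSwwrrdddrwr => rwrdddrrwwwSwwwrrdddrwr => rwrdddrrwwwdSdwwwrrdddrwr => rwrdddrrwwwddSddwwwrrdddrwr => rwrdddrrwwwddddwwwrrdddrwr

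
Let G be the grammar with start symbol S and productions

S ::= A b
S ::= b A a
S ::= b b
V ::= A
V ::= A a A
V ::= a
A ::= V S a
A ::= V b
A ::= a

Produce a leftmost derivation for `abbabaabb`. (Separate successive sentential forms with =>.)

S => Ab   [S ::= A b]
Ab => Vbb   [A ::= V b]
Vbb => AaAbb   [V ::= A a A]
AaAbb => VbaAbb   [A ::= V b]
VbaAbb => AbaAbb   [V ::= A]
AbaAbb => VSabaAbb   [A ::= V S a]
VSabaAbb => aSabaAbb   [V ::= a]
aSabaAbb => abbabaAbb   [S ::= b b]
abbabaAbb => abbabaabb   [A ::= a]

S=>Ab=>Vbb=>AaAbb=>VbaAbb=>AbaAbb=>VSabaAbb=>aSabaAbb=>abbabaAbb=>abbabaabb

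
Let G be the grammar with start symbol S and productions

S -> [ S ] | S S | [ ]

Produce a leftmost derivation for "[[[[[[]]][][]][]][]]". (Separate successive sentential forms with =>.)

S => [S]   [S -> [ S ]]
[S] => [SS]   [S -> S S]
[SS] => [[S]S]   [S -> [ S ]]
[[S]S] => [[SS]S]   [S -> S S]
[[SS]S] => [[[S]S]S]   [S -> [ S ]]
[[[S]S]S] => [[[SS]S]S]   [S -> S S]
[[[SS]S]S] => [[[SSS]S]S]   [S -> S S]
[[[SSS]S]S] => [[[[S]SS]S]S]   [S -> [ S ]]
[[[[S]SS]S]S] => [[[[[S]]SS]S]S]   [S -> [ S ]]
[[[[[S]]SS]S]S] => [[[[[[]]]SS]S]S]   [S -> [ ]]
[[[[[[]]]SS]S]S] => [[[[[[]]][]S]S]S]   [S -> [ ]]
[[[[[[]]][]S]S]S] => [[[[[[]]][][]]S]S]   [S -> [ ]]
[[[[[[]]][][]]S]S] => [[[[[[]]][][]][]]S]   [S -> [ ]]
[[[[[[]]][][]][]]S] => [[[[[[]]][][]][]][]]   [S -> [ ]]

S => [S] => [SS] => [[S]S] => [[SS]S] => [[[S]S]S] => [[[SS]S]S] => [[[SSS]S]S] => [[[[S]SS]S]S] => [[[[[S]]SS]S]S] => [[[[[[]]]SS]S]S] => [[[[[[]]][]S]S]S] => [[[[[[]]][][]]S]S] => [[[[[[]]][][]][]]S] => [[[[[[]]][][]][]][]]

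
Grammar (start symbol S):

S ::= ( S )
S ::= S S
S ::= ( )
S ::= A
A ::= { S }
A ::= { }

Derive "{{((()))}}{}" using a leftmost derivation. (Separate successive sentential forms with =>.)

S => SS   [S ::= S S]
SS => AS   [S ::= A]
AS => {S}S   [A ::= { S }]
{S}S => {A}S   [S ::= A]
{A}S => {{S}}S   [A ::= { S }]
{{S}}S => {{(S)}}S   [S ::= ( S )]
{{(S)}}S => {{((S))}}S   [S ::= ( S )]
{{((S))}}S => {{((()))}}S   [S ::= ( )]
{{((()))}}S => {{((()))}}A   [S ::= A]
{{((()))}}A => {{((()))}}{}   [A ::= { }]

S => SS => AS => {S}S => {A}S => {{S}}S => {{(S)}}S => {{((S))}}S => {{((()))}}S => {{((()))}}A => {{((()))}}{}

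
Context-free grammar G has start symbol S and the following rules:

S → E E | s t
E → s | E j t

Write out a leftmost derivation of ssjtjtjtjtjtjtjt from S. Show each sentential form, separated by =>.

S => EE   [S → E E]
EE => sE   [E → s]
sE => sEjt   [E → E j t]
sEjt => sEjtjt   [E → E j t]
sEjtjt => sEjtjtjt   [E → E j t]
sEjtjtjt => sEjtjtjtjt   [E → E j t]
sEjtjtjtjt => sEjtjtjtjtjt   [E → E j t]
sEjtjtjtjtjt => sEjtjtjtjtjtjt   [E → E j t]
sEjtjtjtjtjtjt => sEjtjtjtjtjtjtjt   [E → E j t]
sEjtjtjtjtjtjtjt => ssjtjtjtjtjtjtjt   [E → s]

S => EE => sE => sEjt => sEjtjt => sEjtjtjt => sEjtjtjtjt => sEjtjtjtjtjt => sEjtjtjtjtjtjt => sEjtjtjtjtjtjtjt => ssjtjtjtjtjtjtjt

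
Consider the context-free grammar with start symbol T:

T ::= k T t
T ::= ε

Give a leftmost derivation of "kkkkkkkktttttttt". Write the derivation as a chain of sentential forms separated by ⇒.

T ⇒ kTt   [T ::= k T t]
kTt ⇒ kkTtt   [T ::= k T t]
kkTtt ⇒ kkkTttt   [T ::= k T t]
kkkTttt ⇒ kkkkTtttt   [T ::= k T t]
kkkkTtttt ⇒ kkkkkTttttt   [T ::= k T t]
kkkkkTttttt ⇒ kkkkkkTtttttt   [T ::= k T t]
kkkkkkTtttttt ⇒ kkkkkkkTttttttt   [T ::= k T t]
kkkkkkkTttttttt ⇒ kkkkkkkkTtttttttt   [T ::= k T t]
kkkkkkkkTtttttttt ⇒ kkkkkkkktttttttt   [T ::= ε]

T⇒kTt⇒kkTtt⇒kkkTttt⇒kkkkTtttt⇒kkkkkTttttt⇒kkkkkkTtttttt⇒kkkkkkkTttttttt⇒kkkkkkkkTtttttttt⇒kkkkkkkktttttttt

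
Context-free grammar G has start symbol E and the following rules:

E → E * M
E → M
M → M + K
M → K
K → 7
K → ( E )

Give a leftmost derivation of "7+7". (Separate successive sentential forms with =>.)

E=>M=>M+K=>K+K=>7+K=>7+7

E => M   [E → M]
M => M+K   [M → M + K]
M+K => K+K   [M → K]
K+K => 7+K   [K → 7]
7+K => 7+7   [K → 7]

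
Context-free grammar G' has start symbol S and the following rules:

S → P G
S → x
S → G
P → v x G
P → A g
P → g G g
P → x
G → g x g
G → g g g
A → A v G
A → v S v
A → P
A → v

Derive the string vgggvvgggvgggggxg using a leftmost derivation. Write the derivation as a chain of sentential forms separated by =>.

S => PG   [S → P G]
PG => AgG   [P → A g]
AgG => AvGgG   [A → A v G]
AvGgG => AvGvGgG   [A → A v G]
AvGvGgG => vSvvGvGgG   [A → v S v]
vSvvGvGgG => vGvvGvGgG   [S → G]
vGvvGvGgG => vgggvvGvGgG   [G → g g g]
vgggvvGvGgG => vgggvvgggvGgG   [G → g g g]
vgggvvgggvGgG => vgggvvgggvggggG   [G → g g g]
vgggvvgggvggggG => vgggvvgggvgggggxg   [G → g x g]

S => PG => AgG => AvGgG => AvGvGgG => vSvvGvGgG => vGvvGvGgG => vgggvvGvGgG => vgggvvgggvGgG => vgggvvgggvggggG => vgggvvgggvgggggxg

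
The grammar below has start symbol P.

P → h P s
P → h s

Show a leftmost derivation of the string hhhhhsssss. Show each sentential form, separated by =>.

P => hPs => hhPss => hhhPsss => hhhhPssss => hhhhhsssss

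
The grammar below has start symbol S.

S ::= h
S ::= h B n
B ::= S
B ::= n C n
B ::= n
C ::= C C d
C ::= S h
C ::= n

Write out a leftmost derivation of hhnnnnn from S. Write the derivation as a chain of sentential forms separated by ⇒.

S ⇒ hBn   [S ::= h B n]
hBn ⇒ hSn   [B ::= S]
hSn ⇒ hhBnn   [S ::= h B n]
hhBnn ⇒ hhnCnnn   [B ::= n C n]
hhnCnnn ⇒ hhnnnnn   [C ::= n]

S ⇒ hBn ⇒ hSn ⇒ hhBnn ⇒ hhnCnnn ⇒ hhnnnnn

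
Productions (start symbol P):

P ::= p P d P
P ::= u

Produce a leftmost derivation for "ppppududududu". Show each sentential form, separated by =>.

P => pPdP => ppPdPdP => pppPdPdPdP => ppppPdPdPdPdP => ppppudPdPdPdP => ppppududPdPdP => ppppudududPdP => ppppududududP => ppppududududu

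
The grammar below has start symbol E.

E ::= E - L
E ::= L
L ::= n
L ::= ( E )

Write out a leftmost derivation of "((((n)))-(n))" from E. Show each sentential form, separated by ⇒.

E⇒L⇒(E)⇒(E-L)⇒(L-L)⇒((E)-L)⇒((L)-L)⇒(((E))-L)⇒(((L))-L)⇒((((E)))-L)⇒((((L)))-L)⇒((((n)))-L)⇒((((n)))-(E))⇒((((n)))-(L))⇒((((n)))-(n))

E ⇒ L   [E ::= L]
L ⇒ (E)   [L ::= ( E )]
(E) ⇒ (E-L)   [E ::= E - L]
(E-L) ⇒ (L-L)   [E ::= L]
(L-L) ⇒ ((E)-L)   [L ::= ( E )]
((E)-L) ⇒ ((L)-L)   [E ::= L]
((L)-L) ⇒ (((E))-L)   [L ::= ( E )]
(((E))-L) ⇒ (((L))-L)   [E ::= L]
(((L))-L) ⇒ ((((E)))-L)   [L ::= ( E )]
((((E)))-L) ⇒ ((((L)))-L)   [E ::= L]
((((L)))-L) ⇒ ((((n)))-L)   [L ::= n]
((((n)))-L) ⇒ ((((n)))-(E))   [L ::= ( E )]
((((n)))-(E)) ⇒ ((((n)))-(L))   [E ::= L]
((((n)))-(L)) ⇒ ((((n)))-(n))   [L ::= n]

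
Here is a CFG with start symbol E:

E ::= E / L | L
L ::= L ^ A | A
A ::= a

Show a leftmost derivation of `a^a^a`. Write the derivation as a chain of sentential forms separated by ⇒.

E ⇒ L ⇒ L^A ⇒ L^A^A ⇒ A^A^A ⇒ a^A^A ⇒ a^a^A ⇒ a^a^a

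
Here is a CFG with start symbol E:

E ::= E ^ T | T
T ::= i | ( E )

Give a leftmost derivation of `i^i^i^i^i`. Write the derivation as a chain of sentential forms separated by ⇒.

E ⇒ E^T ⇒ E^T^T ⇒ E^T^T^T ⇒ E^T^T^T^T ⇒ T^T^T^T^T ⇒ i^T^T^T^T ⇒ i^i^T^T^T ⇒ i^i^i^T^T ⇒ i^i^i^i^T ⇒ i^i^i^i^i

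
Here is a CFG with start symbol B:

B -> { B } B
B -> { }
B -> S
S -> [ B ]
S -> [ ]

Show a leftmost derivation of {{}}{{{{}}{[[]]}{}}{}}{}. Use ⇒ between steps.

B⇒{B}B⇒{{}}B⇒{{}}{B}B⇒{{}}{{B}B}B⇒{{}}{{{B}B}B}B⇒{{}}{{{{}}B}B}B⇒{{}}{{{{}}{B}B}B}B⇒{{}}{{{{}}{S}B}B}B⇒{{}}{{{{}}{[B]}B}B}B⇒{{}}{{{{}}{[S]}B}B}B⇒{{}}{{{{}}{[[]]}B}B}B⇒{{}}{{{{}}{[[]]}{}}B}B⇒{{}}{{{{}}{[[]]}{}}{}}B⇒{{}}{{{{}}{[[]]}{}}{}}{}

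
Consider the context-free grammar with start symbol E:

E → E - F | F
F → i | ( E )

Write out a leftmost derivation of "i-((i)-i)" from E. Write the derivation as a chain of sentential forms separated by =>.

E => E-F   [E → E - F]
E-F => F-F   [E → F]
F-F => i-F   [F → i]
i-F => i-(E)   [F → ( E )]
i-(E) => i-(E-F)   [E → E - F]
i-(E-F) => i-(F-F)   [E → F]
i-(F-F) => i-((E)-F)   [F → ( E )]
i-((E)-F) => i-((F)-F)   [E → F]
i-((F)-F) => i-((i)-F)   [F → i]
i-((i)-F) => i-((i)-i)   [F → i]

E => E-F => F-F => i-F => i-(E) => i-(E-F) => i-(F-F) => i-((E)-F) => i-((F)-F) => i-((i)-F) => i-((i)-i)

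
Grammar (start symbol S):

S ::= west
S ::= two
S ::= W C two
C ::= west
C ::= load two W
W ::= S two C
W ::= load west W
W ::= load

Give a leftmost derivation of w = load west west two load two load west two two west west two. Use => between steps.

S => W C two => S two C C two => W C two two C C two => load west W C two two C C two => load west S two C C two two C C two => load west west two C C two two C C two => load west west two load two W C two two C C two => load west west two load two load C two two C C two => load west west two load two load west two two C C two => load west west two load two load west two two west C two => load west west two load two load west two two west west two

S => W C two   [S ::= W C two]
W C two => S two C C two   [W ::= S two C]
S two C C two => W C two two C C two   [S ::= W C two]
W C two two C C two => load west W C two two C C two   [W ::= load west W]
load west W C two two C C two => load west S two C C two two C C two   [W ::= S two C]
load west S two C C two two C C two => load west west two C C two two C C two   [S ::= west]
load west west two C C two two C C two => load west west two load two W C two two C C two   [C ::= load two W]
load west west two load two W C two two C C two => load west west two load two load C two two C C two   [W ::= load]
load west west two load two load C two two C C two => load west west two load two load west two two C C two   [C ::= west]
load west west two load two load west two two C C two => load west west two load two load west two two west C two   [C ::= west]
load west west two load two load west two two west C two => load west west two load two load west two two west west two   [C ::= west]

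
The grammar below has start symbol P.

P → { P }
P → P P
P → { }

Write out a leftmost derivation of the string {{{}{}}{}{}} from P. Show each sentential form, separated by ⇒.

P ⇒ {P}   [P → { P }]
{P} ⇒ {PP}   [P → P P]
{PP} ⇒ {PPP}   [P → P P]
{PPP} ⇒ {{P}PP}   [P → { P }]
{{P}PP} ⇒ {{PP}PP}   [P → P P]
{{PP}PP} ⇒ {{{}P}PP}   [P → { }]
{{{}P}PP} ⇒ {{{}{}}PP}   [P → { }]
{{{}{}}PP} ⇒ {{{}{}}{}P}   [P → { }]
{{{}{}}{}P} ⇒ {{{}{}}{}{}}   [P → { }]

P ⇒ {P} ⇒ {PP} ⇒ {PPP} ⇒ {{P}PP} ⇒ {{PP}PP} ⇒ {{{}P}PP} ⇒ {{{}{}}PP} ⇒ {{{}{}}{}P} ⇒ {{{}{}}{}{}}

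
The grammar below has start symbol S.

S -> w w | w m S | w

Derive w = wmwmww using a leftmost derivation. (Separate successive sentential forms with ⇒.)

S ⇒ wmS ⇒ wmwmS ⇒ wmwmww

S ⇒ wmS   [S -> w m S]
wmS ⇒ wmwmS   [S -> w m S]
wmwmS ⇒ wmwmww   [S -> w w]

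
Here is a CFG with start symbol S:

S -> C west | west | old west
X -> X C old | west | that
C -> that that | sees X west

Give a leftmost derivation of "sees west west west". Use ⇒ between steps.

S ⇒ C west ⇒ sees X west west ⇒ sees west west west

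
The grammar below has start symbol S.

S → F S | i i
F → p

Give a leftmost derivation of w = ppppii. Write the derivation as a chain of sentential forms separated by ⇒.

S ⇒ FS ⇒ pS ⇒ pFS ⇒ ppS ⇒ ppFS ⇒ pppS ⇒ pppFS ⇒ ppppS ⇒ ppppii

S ⇒ FS   [S → F S]
FS ⇒ pS   [F → p]
pS ⇒ pFS   [S → F S]
pFS ⇒ ppS   [F → p]
ppS ⇒ ppFS   [S → F S]
ppFS ⇒ pppS   [F → p]
pppS ⇒ pppFS   [S → F S]
pppFS ⇒ ppppS   [F → p]
ppppS ⇒ ppppii   [S → i i]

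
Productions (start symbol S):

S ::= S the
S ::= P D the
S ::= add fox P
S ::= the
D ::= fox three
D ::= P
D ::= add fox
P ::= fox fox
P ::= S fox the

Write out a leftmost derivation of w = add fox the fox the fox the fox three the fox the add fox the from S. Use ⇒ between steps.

S ⇒ P D the ⇒ S fox the D the ⇒ P D the fox the D the ⇒ S fox the D the fox the D the ⇒ add fox P fox the D the fox the D the ⇒ add fox S fox the fox the D the fox the D the ⇒ add fox the fox the fox the D the fox the D the ⇒ add fox the fox the fox the fox three the fox the D the ⇒ add fox the fox the fox the fox three the fox the add fox the

S ⇒ P D the   [S ::= P D the]
P D the ⇒ S fox the D the   [P ::= S fox the]
S fox the D the ⇒ P D the fox the D the   [S ::= P D the]
P D the fox the D the ⇒ S fox the D the fox the D the   [P ::= S fox the]
S fox the D the fox the D the ⇒ add fox P fox the D the fox the D the   [S ::= add fox P]
add fox P fox the D the fox the D the ⇒ add fox S fox the fox the D the fox the D the   [P ::= S fox the]
add fox S fox the fox the D the fox the D the ⇒ add fox the fox the fox the D the fox the D the   [S ::= the]
add fox the fox the fox the D the fox the D the ⇒ add fox the fox the fox the fox three the fox the D the   [D ::= fox three]
add fox the fox the fox the fox three the fox the D the ⇒ add fox the fox the fox the fox three the fox the add fox the   [D ::= add fox]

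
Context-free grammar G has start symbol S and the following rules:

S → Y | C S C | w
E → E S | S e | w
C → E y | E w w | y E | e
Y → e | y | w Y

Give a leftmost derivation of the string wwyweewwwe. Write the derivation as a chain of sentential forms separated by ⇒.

S ⇒ CSC ⇒ EwwSC ⇒ SewwSC ⇒ CSCewwSC ⇒ EySCewwSC ⇒ ESySCewwSC ⇒ wSySCewwSC ⇒ wwySCewwSC ⇒ wwywCewwSC ⇒ wwyweewwSC ⇒ wwyweewwwC ⇒ wwyweewwwe

S ⇒ CSC   [S → C S C]
CSC ⇒ EwwSC   [C → E w w]
EwwSC ⇒ SewwSC   [E → S e]
SewwSC ⇒ CSCewwSC   [S → C S C]
CSCewwSC ⇒ EySCewwSC   [C → E y]
EySCewwSC ⇒ ESySCewwSC   [E → E S]
ESySCewwSC ⇒ wSySCewwSC   [E → w]
wSySCewwSC ⇒ wwySCewwSC   [S → w]
wwySCewwSC ⇒ wwywCewwSC   [S → w]
wwywCewwSC ⇒ wwyweewwSC   [C → e]
wwyweewwSC ⇒ wwyweewwwC   [S → w]
wwyweewwwC ⇒ wwyweewwwe   [C → e]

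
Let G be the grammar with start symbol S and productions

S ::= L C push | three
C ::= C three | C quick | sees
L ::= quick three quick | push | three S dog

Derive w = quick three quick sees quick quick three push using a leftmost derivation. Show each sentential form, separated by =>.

S => L C push => quick three quick C push => quick three quick C three push => quick three quick C quick three push => quick three quick C quick quick three push => quick three quick sees quick quick three push

S => L C push   [S ::= L C push]
L C push => quick three quick C push   [L ::= quick three quick]
quick three quick C push => quick three quick C three push   [C ::= C three]
quick three quick C three push => quick three quick C quick three push   [C ::= C quick]
quick three quick C quick three push => quick three quick C quick quick three push   [C ::= C quick]
quick three quick C quick quick three push => quick three quick sees quick quick three push   [C ::= sees]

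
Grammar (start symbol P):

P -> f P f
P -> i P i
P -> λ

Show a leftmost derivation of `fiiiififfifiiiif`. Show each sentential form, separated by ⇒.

P⇒fPf⇒fiPif⇒fiiPiif⇒fiiiPiiif⇒fiiiiPiiiif⇒fiiiifPfiiiif⇒fiiiifiPifiiiif⇒fiiiififPfifiiiif⇒fiiiififfifiiiif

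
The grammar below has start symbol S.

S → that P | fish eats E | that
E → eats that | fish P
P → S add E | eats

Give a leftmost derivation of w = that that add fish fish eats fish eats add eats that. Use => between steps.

S => that P => that S add E => that that add E => that that add fish P => that that add fish S add E => that that add fish fish eats E add E => that that add fish fish eats fish P add E => that that add fish fish eats fish eats add E => that that add fish fish eats fish eats add eats that

S => that P   [S → that P]
that P => that S add E   [P → S add E]
that S add E => that that add E   [S → that]
that that add E => that that add fish P   [E → fish P]
that that add fish P => that that add fish S add E   [P → S add E]
that that add fish S add E => that that add fish fish eats E add E   [S → fish eats E]
that that add fish fish eats E add E => that that add fish fish eats fish P add E   [E → fish P]
that that add fish fish eats fish P add E => that that add fish fish eats fish eats add E   [P → eats]
that that add fish fish eats fish eats add E => that that add fish fish eats fish eats add eats that   [E → eats that]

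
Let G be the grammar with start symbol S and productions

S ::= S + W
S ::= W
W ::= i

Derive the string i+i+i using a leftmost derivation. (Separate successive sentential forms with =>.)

S => S+W   [S ::= S + W]
S+W => S+W+W   [S ::= S + W]
S+W+W => W+W+W   [S ::= W]
W+W+W => i+W+W   [W ::= i]
i+W+W => i+i+W   [W ::= i]
i+i+W => i+i+i   [W ::= i]

S => S+W => S+W+W => W+W+W => i+W+W => i+i+W => i+i+i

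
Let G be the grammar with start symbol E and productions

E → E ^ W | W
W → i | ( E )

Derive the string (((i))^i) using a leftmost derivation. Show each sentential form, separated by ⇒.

E ⇒ W   [E → W]
W ⇒ (E)   [W → ( E )]
(E) ⇒ (E^W)   [E → E ^ W]
(E^W) ⇒ (W^W)   [E → W]
(W^W) ⇒ ((E)^W)   [W → ( E )]
((E)^W) ⇒ ((W)^W)   [E → W]
((W)^W) ⇒ (((E))^W)   [W → ( E )]
(((E))^W) ⇒ (((W))^W)   [E → W]
(((W))^W) ⇒ (((i))^W)   [W → i]
(((i))^W) ⇒ (((i))^i)   [W → i]

E⇒W⇒(E)⇒(E^W)⇒(W^W)⇒((E)^W)⇒((W)^W)⇒(((E))^W)⇒(((W))^W)⇒(((i))^W)⇒(((i))^i)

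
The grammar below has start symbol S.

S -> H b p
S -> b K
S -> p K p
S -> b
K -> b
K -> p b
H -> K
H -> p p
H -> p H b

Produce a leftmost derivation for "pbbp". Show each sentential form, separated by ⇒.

S ⇒ Hbp   [S -> H b p]
Hbp ⇒ Kbp   [H -> K]
Kbp ⇒ pbbp   [K -> p b]

S ⇒ Hbp ⇒ Kbp ⇒ pbbp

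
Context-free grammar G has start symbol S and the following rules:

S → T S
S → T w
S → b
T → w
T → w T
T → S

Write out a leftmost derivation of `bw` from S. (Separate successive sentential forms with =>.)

S=>Tw=>Sw=>bw

S => Tw   [S → T w]
Tw => Sw   [T → S]
Sw => bw   [S → b]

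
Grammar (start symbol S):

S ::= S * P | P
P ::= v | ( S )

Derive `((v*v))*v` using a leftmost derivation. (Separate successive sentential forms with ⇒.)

S ⇒ S*P   [S ::= S * P]
S*P ⇒ P*P   [S ::= P]
P*P ⇒ (S)*P   [P ::= ( S )]
(S)*P ⇒ (P)*P   [S ::= P]
(P)*P ⇒ ((S))*P   [P ::= ( S )]
((S))*P ⇒ ((S*P))*P   [S ::= S * P]
((S*P))*P ⇒ ((P*P))*P   [S ::= P]
((P*P))*P ⇒ ((v*P))*P   [P ::= v]
((v*P))*P ⇒ ((v*v))*P   [P ::= v]
((v*v))*P ⇒ ((v*v))*v   [P ::= v]

S⇒S*P⇒P*P⇒(S)*P⇒(P)*P⇒((S))*P⇒((S*P))*P⇒((P*P))*P⇒((v*P))*P⇒((v*v))*P⇒((v*v))*v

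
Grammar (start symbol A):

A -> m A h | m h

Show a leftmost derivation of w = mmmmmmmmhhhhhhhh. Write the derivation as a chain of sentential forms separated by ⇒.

A ⇒ mAh ⇒ mmAhh ⇒ mmmAhhh ⇒ mmmmAhhhh ⇒ mmmmmAhhhhh ⇒ mmmmmmAhhhhhh ⇒ mmmmmmmAhhhhhhh ⇒ mmmmmmmmhhhhhhhh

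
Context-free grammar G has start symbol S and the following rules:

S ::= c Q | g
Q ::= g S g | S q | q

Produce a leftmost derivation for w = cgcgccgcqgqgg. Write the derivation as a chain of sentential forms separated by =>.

S => cQ => cgSg => cgcQg => cgcgSgg => cgcgcQgg => cgcgcSqgg => cgcgccQqgg => cgcgccgSgqgg => cgcgccgcQgqgg => cgcgccgcqgqgg

S => cQ   [S ::= c Q]
cQ => cgSg   [Q ::= g S g]
cgSg => cgcQg   [S ::= c Q]
cgcQg => cgcgSgg   [Q ::= g S g]
cgcgSgg => cgcgcQgg   [S ::= c Q]
cgcgcQgg => cgcgcSqgg   [Q ::= S q]
cgcgcSqgg => cgcgccQqgg   [S ::= c Q]
cgcgccQqgg => cgcgccgSgqgg   [Q ::= g S g]
cgcgccgSgqgg => cgcgccgcQgqgg   [S ::= c Q]
cgcgccgcQgqgg => cgcgccgcqgqgg   [Q ::= q]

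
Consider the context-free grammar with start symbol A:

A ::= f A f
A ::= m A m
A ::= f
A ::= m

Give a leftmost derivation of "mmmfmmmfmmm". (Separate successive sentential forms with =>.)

A => mAm => mmAmm => mmmAmmm => mmmfAfmmm => mmmfmAmfmmm => mmmfmmmfmmm

A => mAm   [A ::= m A m]
mAm => mmAmm   [A ::= m A m]
mmAmm => mmmAmmm   [A ::= m A m]
mmmAmmm => mmmfAfmmm   [A ::= f A f]
mmmfAfmmm => mmmfmAmfmmm   [A ::= m A m]
mmmfmAmfmmm => mmmfmmmfmmm   [A ::= m]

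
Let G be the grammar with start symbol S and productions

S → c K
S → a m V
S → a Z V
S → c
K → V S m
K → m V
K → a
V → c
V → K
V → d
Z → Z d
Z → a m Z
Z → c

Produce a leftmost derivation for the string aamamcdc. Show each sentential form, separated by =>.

S => aZV => aamZV => aamZdV => aamamZdV => aamamcdV => aamamcdc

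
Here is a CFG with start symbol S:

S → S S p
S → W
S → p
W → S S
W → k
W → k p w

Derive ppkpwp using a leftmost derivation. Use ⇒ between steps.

S ⇒ SSp ⇒ pSp ⇒ pWp ⇒ pSSp ⇒ ppSp ⇒ ppWp ⇒ ppkpwp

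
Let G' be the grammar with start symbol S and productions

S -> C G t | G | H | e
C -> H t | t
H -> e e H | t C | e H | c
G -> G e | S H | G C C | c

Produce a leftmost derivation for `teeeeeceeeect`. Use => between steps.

S => CGt => tGt => tSHt => tHHt => teHHt => teeeHHt => teeeeHHt => teeeeeHHt => teeeeecHt => teeeeeceeHt => teeeeeceeeeHt => teeeeeceeeect

S => CGt   [S -> C G t]
CGt => tGt   [C -> t]
tGt => tSHt   [G -> S H]
tSHt => tHHt   [S -> H]
tHHt => teHHt   [H -> e H]
teHHt => teeeHHt   [H -> e e H]
teeeHHt => teeeeHHt   [H -> e H]
teeeeHHt => teeeeeHHt   [H -> e H]
teeeeeHHt => teeeeecHt   [H -> c]
teeeeecHt => teeeeeceeHt   [H -> e e H]
teeeeeceeHt => teeeeeceeeeHt   [H -> e e H]
teeeeeceeeeHt => teeeeeceeeect   [H -> c]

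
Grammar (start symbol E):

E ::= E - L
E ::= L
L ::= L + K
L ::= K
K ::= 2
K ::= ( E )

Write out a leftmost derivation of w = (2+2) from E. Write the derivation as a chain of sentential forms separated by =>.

E=>L=>K=>(E)=>(L)=>(L+K)=>(K+K)=>(2+K)=>(2+2)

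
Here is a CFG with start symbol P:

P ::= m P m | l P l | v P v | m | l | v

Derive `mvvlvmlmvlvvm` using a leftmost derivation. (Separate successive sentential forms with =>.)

P => mPm => mvPvm => mvvPvvm => mvvlPlvvm => mvvlvPvlvvm => mvvlvmPmvlvvm => mvvlvmlmvlvvm

P => mPm   [P ::= m P m]
mPm => mvPvm   [P ::= v P v]
mvPvm => mvvPvvm   [P ::= v P v]
mvvPvvm => mvvlPlvvm   [P ::= l P l]
mvvlPlvvm => mvvlvPvlvvm   [P ::= v P v]
mvvlvPvlvvm => mvvlvmPmvlvvm   [P ::= m P m]
mvvlvmPmvlvvm => mvvlvmlmvlvvm   [P ::= l]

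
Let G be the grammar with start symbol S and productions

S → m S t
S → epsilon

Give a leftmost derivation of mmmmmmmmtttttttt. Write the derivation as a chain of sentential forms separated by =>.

S => mSt => mmStt => mmmSttt => mmmmStttt => mmmmmSttttt => mmmmmmStttttt => mmmmmmmSttttttt => mmmmmmmmStttttttt => mmmmmmmmtttttttt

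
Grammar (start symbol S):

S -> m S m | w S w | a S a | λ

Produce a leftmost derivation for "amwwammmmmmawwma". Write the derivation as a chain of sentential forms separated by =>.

S=>aSa=>amSma=>amwSwma=>amwwSwwma=>amwwaSawwma=>amwwamSmawwma=>amwwammSmmawwma=>amwwammmSmmmawwma=>amwwammmmmmawwma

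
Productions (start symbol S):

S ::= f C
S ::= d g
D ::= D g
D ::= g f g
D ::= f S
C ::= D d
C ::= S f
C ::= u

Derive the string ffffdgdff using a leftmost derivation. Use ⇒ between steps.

S ⇒ fC   [S ::= f C]
fC ⇒ fSf   [C ::= S f]
fSf ⇒ ffCf   [S ::= f C]
ffCf ⇒ ffSff   [C ::= S f]
ffSff ⇒ fffCff   [S ::= f C]
fffCff ⇒ fffDdff   [C ::= D d]
fffDdff ⇒ ffffSdff   [D ::= f S]
ffffSdff ⇒ ffffdgdff   [S ::= d g]

S⇒fC⇒fSf⇒ffCf⇒ffSff⇒fffCff⇒fffDdff⇒ffffSdff⇒ffffdgdff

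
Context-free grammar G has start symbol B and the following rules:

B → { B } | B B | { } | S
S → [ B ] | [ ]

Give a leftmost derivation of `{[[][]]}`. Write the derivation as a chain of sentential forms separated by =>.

B=>{B}=>{S}=>{[B]}=>{[BB]}=>{[SB]}=>{[[]B]}=>{[[]S]}=>{[[][]]}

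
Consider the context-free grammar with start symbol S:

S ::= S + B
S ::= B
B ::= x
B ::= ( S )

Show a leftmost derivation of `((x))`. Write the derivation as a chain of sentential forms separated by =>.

S => B => (S) => (B) => ((S)) => ((B)) => ((x))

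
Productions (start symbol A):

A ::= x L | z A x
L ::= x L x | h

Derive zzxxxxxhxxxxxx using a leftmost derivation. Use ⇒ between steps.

A ⇒ zAx ⇒ zzAxx ⇒ zzxLxx ⇒ zzxxLxxx ⇒ zzxxxLxxxx ⇒ zzxxxxLxxxxx ⇒ zzxxxxxLxxxxxx ⇒ zzxxxxxhxxxxxx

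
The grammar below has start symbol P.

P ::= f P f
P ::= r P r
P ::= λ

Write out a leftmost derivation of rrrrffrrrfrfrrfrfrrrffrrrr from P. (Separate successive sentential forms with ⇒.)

P ⇒ rPr   [P ::= r P r]
rPr ⇒ rrPrr   [P ::= r P r]
rrPrr ⇒ rrrPrrr   [P ::= r P r]
rrrPrrr ⇒ rrrrPrrrr   [P ::= r P r]
rrrrPrrrr ⇒ rrrrfPfrrrr   [P ::= f P f]
rrrrfPfrrrr ⇒ rrrrffPffrrrr   [P ::= f P f]
rrrrffPffrrrr ⇒ rrrrffrPrffrrrr   [P ::= r P r]
rrrrffrPrffrrrr ⇒ rrrrffrrPrrffrrrr   [P ::= r P r]
rrrrffrrPrrffrrrr ⇒ rrrrffrrrPrrrffrrrr   [P ::= r P r]
rrrrffrrrPrrrffrrrr ⇒ rrrrffrrrfPfrrrffrrrr   [P ::= f P f]
rrrrffrrrfPfrrrffrrrr ⇒ rrrrffrrrfrPrfrrrffrrrr   [P ::= r P r]
rrrrffrrrfrPrfrrrffrrrr ⇒ rrrrffrrrfrfPfrfrrrffrrrr   [P ::= f P f]
rrrrffrrrfrfPfrfrrrffrrrr ⇒ rrrrffrrrfrfrPrfrfrrrffrrrr   [P ::= r P r]
rrrrffrrrfrfrPrfrfrrrffrrrr ⇒ rrrrffrrrfrfrrfrfrrrffrrrr   [P ::= λ]

P⇒rPr⇒rrPrr⇒rrrPrrr⇒rrrrPrrrr⇒rrrrfPfrrrr⇒rrrrffPffrrrr⇒rrrrffrPrffrrrr⇒rrrrffrrPrrffrrrr⇒rrrrffrrrPrrrffrrrr⇒rrrrffrrrfPfrrrffrrrr⇒rrrrffrrrfrPrfrrrffrrrr⇒rrrrffrrrfrfPfrfrrrffrrrr⇒rrrrffrrrfrfrPrfrfrrrffrrrr⇒rrrrffrrrfrfrrfrfrrrffrrrr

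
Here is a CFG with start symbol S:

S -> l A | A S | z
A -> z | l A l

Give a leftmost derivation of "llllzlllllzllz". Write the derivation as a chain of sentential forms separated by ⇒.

S ⇒ AS ⇒ lAlS ⇒ llAllS ⇒ lllAlllS ⇒ llllAllllS ⇒ llllzllllS ⇒ llllzllllAS ⇒ llllzlllllAlS ⇒ llllzlllllzlS ⇒ llllzlllllzllA ⇒ llllzlllllzllz

S ⇒ AS   [S -> A S]
AS ⇒ lAlS   [A -> l A l]
lAlS ⇒ llAllS   [A -> l A l]
llAllS ⇒ lllAlllS   [A -> l A l]
lllAlllS ⇒ llllAllllS   [A -> l A l]
llllAllllS ⇒ llllzllllS   [A -> z]
llllzllllS ⇒ llllzllllAS   [S -> A S]
llllzllllAS ⇒ llllzlllllAlS   [A -> l A l]
llllzlllllAlS ⇒ llllzlllllzlS   [A -> z]
llllzlllllzlS ⇒ llllzlllllzllA   [S -> l A]
llllzlllllzllA ⇒ llllzlllllzllz   [A -> z]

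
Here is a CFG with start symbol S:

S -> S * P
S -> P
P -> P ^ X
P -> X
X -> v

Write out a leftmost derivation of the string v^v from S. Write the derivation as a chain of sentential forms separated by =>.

S => P   [S -> P]
P => P^X   [P -> P ^ X]
P^X => X^X   [P -> X]
X^X => v^X   [X -> v]
v^X => v^v   [X -> v]

S => P => P^X => X^X => v^X => v^v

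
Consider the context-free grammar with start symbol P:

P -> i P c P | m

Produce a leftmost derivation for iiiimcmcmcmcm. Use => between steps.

P => iPcP   [P -> i P c P]
iPcP => iiPcPcP   [P -> i P c P]
iiPcPcP => iiiPcPcPcP   [P -> i P c P]
iiiPcPcPcP => iiiiPcPcPcPcP   [P -> i P c P]
iiiiPcPcPcPcP => iiiimcPcPcPcP   [P -> m]
iiiimcPcPcPcP => iiiimcmcPcPcP   [P -> m]
iiiimcmcPcPcP => iiiimcmcmcPcP   [P -> m]
iiiimcmcmcPcP => iiiimcmcmcmcP   [P -> m]
iiiimcmcmcmcP => iiiimcmcmcmcm   [P -> m]

P=>iPcP=>iiPcPcP=>iiiPcPcPcP=>iiiiPcPcPcPcP=>iiiimcPcPcPcP=>iiiimcmcPcPcP=>iiiimcmcmcPcP=>iiiimcmcmcmcP=>iiiimcmcmcmcm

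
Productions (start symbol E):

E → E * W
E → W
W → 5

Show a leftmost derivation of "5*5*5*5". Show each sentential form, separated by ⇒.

E ⇒ E*W   [E → E * W]
E*W ⇒ E*W*W   [E → E * W]
E*W*W ⇒ E*W*W*W   [E → E * W]
E*W*W*W ⇒ W*W*W*W   [E → W]
W*W*W*W ⇒ 5*W*W*W   [W → 5]
5*W*W*W ⇒ 5*5*W*W   [W → 5]
5*5*W*W ⇒ 5*5*5*W   [W → 5]
5*5*5*W ⇒ 5*5*5*5   [W → 5]

E ⇒ E*W ⇒ E*W*W ⇒ E*W*W*W ⇒ W*W*W*W ⇒ 5*W*W*W ⇒ 5*5*W*W ⇒ 5*5*5*W ⇒ 5*5*5*5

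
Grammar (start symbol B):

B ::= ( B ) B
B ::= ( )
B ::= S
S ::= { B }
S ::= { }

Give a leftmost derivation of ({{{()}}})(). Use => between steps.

B => (B)B   [B ::= ( B ) B]
(B)B => (S)B   [B ::= S]
(S)B => ({B})B   [S ::= { B }]
({B})B => ({S})B   [B ::= S]
({S})B => ({{B}})B   [S ::= { B }]
({{B}})B => ({{S}})B   [B ::= S]
({{S}})B => ({{{B}}})B   [S ::= { B }]
({{{B}}})B => ({{{()}}})B   [B ::= ( )]
({{{()}}})B => ({{{()}}})()   [B ::= ( )]

B => (B)B => (S)B => ({B})B => ({S})B => ({{B}})B => ({{S}})B => ({{{B}}})B => ({{{()}}})B => ({{{()}}})()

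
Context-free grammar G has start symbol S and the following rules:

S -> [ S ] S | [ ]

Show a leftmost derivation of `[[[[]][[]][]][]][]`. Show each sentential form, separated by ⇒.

S ⇒ [S]S ⇒ [[S]S]S ⇒ [[[S]S]S]S ⇒ [[[[]]S]S]S ⇒ [[[[]][S]S]S]S ⇒ [[[[]][[]]S]S]S ⇒ [[[[]][[]][]]S]S ⇒ [[[[]][[]][]][]]S ⇒ [[[[]][[]][]][]][]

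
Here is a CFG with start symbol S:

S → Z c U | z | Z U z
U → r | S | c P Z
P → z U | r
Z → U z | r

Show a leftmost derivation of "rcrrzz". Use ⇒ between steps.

S ⇒ ZUz ⇒ rUz ⇒ rcPZz ⇒ rcrZz ⇒ rcrUzz ⇒ rcrrzz

S ⇒ ZUz   [S → Z U z]
ZUz ⇒ rUz   [Z → r]
rUz ⇒ rcPZz   [U → c P Z]
rcPZz ⇒ rcrZz   [P → r]
rcrZz ⇒ rcrUzz   [Z → U z]
rcrUzz ⇒ rcrrzz   [U → r]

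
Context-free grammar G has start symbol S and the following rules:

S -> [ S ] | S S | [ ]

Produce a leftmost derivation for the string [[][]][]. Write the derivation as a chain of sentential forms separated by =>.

S => SS   [S -> S S]
SS => [S]S   [S -> [ S ]]
[S]S => [SS]S   [S -> S S]
[SS]S => [[]S]S   [S -> [ ]]
[[]S]S => [[][]]S   [S -> [ ]]
[[][]]S => [[][]][]   [S -> [ ]]

S => SS => [S]S => [SS]S => [[]S]S => [[][]]S => [[][]][]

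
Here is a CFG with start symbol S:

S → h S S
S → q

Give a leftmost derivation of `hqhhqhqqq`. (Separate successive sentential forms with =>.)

S => hSS   [S → h S S]
hSS => hqS   [S → q]
hqS => hqhSS   [S → h S S]
hqhSS => hqhhSSS   [S → h S S]
hqhhSSS => hqhhqSS   [S → q]
hqhhqSS => hqhhqhSSS   [S → h S S]
hqhhqhSSS => hqhhqhqSS   [S → q]
hqhhqhqSS => hqhhqhqqS   [S → q]
hqhhqhqqS => hqhhqhqqq   [S → q]

S=>hSS=>hqS=>hqhSS=>hqhhSSS=>hqhhqSS=>hqhhqhSSS=>hqhhqhqSS=>hqhhqhqqS=>hqhhqhqqq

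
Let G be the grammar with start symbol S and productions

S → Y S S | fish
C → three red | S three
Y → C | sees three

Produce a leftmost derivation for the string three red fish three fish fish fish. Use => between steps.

S => Y S S => C S S => three red S S => three red Y S S S => three red C S S S => three red S three S S S => three red fish three S S S => three red fish three fish S S => three red fish three fish fish S => three red fish three fish fish fish

S => Y S S   [S → Y S S]
Y S S => C S S   [Y → C]
C S S => three red S S   [C → three red]
three red S S => three red Y S S S   [S → Y S S]
three red Y S S S => three red C S S S   [Y → C]
three red C S S S => three red S three S S S   [C → S three]
three red S three S S S => three red fish three S S S   [S → fish]
three red fish three S S S => three red fish three fish S S   [S → fish]
three red fish three fish S S => three red fish three fish fish S   [S → fish]
three red fish three fish fish S => three red fish three fish fish fish   [S → fish]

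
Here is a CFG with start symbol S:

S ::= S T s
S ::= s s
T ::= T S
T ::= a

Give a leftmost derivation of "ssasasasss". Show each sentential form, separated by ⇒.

S ⇒ STs ⇒ STsTs ⇒ STsTsTs ⇒ ssTsTsTs ⇒ ssasTsTs ⇒ ssasasTs ⇒ ssasasTSs ⇒ ssasasaSs ⇒ ssasasasss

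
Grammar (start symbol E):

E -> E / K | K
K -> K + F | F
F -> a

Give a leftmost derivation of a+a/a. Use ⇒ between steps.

E ⇒ E/K ⇒ K/K ⇒ K+F/K ⇒ F+F/K ⇒ a+F/K ⇒ a+a/K ⇒ a+a/F ⇒ a+a/a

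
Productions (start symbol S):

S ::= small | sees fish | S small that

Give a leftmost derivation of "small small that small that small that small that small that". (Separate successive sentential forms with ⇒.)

S ⇒ S small that ⇒ S small that small that ⇒ S small that small that small that ⇒ S small that small that small that small that ⇒ S small that small that small that small that small that ⇒ small small that small that small that small that small that

S ⇒ S small that   [S ::= S small that]
S small that ⇒ S small that small that   [S ::= S small that]
S small that small that ⇒ S small that small that small that   [S ::= S small that]
S small that small that small that ⇒ S small that small that small that small that   [S ::= S small that]
S small that small that small that small that ⇒ S small that small that small that small that small that   [S ::= S small that]
S small that small that small that small that small that ⇒ small small that small that small that small that small that   [S ::= small]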